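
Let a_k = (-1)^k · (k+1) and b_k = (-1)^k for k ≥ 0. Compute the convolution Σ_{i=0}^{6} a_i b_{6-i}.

Write out a_i and b_{6-i} for i = 0,…,6 and sum the products.
Σ = 1·1 − 2·(-1) + 3·1 − 4·(-1) + 5·1 − 6·(-1) + 7·1 = 28.

28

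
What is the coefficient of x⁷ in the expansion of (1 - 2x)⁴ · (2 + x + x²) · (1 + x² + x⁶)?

-31

(1 - 2x)⁴ has coefficients 1,-8,24,-32,16 for degrees 0…4.
(2 + x + x²) has coefficients 2,1,1,0,0,0,0,0 for degrees 0…7.
Finally multiplying by (1 + x² + x⁶), the product of all factors after the first has coefficients 2,1,3,1,1,0,2,1 for degrees 0…7.
[x⁷] = 1·1 − 8·2 + 24·0 − 32·1 + 16·1 = -31.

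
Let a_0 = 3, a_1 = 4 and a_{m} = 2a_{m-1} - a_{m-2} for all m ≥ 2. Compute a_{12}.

15

The ordinary generating function has denominator 1 - 2y + y^2.
Iterating the recurrence: a_0,…,a_{12} = 3, 4, 5, 6, 7, 8, 9, 10, 11, 12, 13, 14, 15.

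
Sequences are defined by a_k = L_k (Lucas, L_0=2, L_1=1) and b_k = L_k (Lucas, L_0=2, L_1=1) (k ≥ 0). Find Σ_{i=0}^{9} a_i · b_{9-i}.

Write out a_i and b_{9-i} for i = 0,…,9 and sum the products.
Σ = 2·76 + 1·47 + 3·29 + 4·18 + 7·11 + 11·7 + 18·4 + 29·3 + 47·1 + 76·2 = 870.

870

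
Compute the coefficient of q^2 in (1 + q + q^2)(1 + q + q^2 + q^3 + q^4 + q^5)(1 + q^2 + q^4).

4

(1 + q + q^2) has coefficients 1,1,1 for degrees 0…2.
(1 + q + q^2 + q^3 + q^4 + q^5) has coefficients 1,1,1 for degrees 0…2.
Finally multiplying by (1 + q^2 + q^4), the product of all factors after the first has coefficients 1,1,2 for degrees 0…2.
[q^2] = 1·2 + 1·1 + 1·1 = 4.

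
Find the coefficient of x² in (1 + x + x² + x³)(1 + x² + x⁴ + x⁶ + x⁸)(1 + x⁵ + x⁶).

(1 + x + x² + x³) has coefficients 1,1,1 for degrees 0…2.
(1 + x² + x⁴ + x⁶ + x⁸) has coefficients 1,0,1 for degrees 0…2.
Finally multiplying by (1 + x⁵ + x⁶), the product of all factors after the first has coefficients 1,0,1 for degrees 0…2.
[x²] = 1·1 + 1·0 + 1·1 = 2.

2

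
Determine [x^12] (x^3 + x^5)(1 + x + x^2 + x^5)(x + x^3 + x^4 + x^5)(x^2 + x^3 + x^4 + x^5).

(x^3 + x^5) has coefficients 0,0,0,1,0,1 for degrees 0…5.
(1 + x + x^2 + x^5) has coefficients 1,1,1,0,0,1,0,0,0,0,0,0,0 for degrees 0…12.
Multiplying by (x + x^3 + x^4 + x^5) gives running coefficients 0,1,1,2,2,3,3,1,1,1,1,0,0 for degrees 0…12.
Finally multiplying by (x^2 + x^3 + x^4 + x^5), the product of all factors after the first has coefficients 0,0,0,1,2,4,6,8,10,9,8,6,4 for degrees 0…12.
[x^12] = 1·9 + 1·8 = 17.

17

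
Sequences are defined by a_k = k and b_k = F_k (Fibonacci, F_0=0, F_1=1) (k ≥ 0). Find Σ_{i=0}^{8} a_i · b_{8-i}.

This is [x^8] in the product of the two ordinary generating functions.
Σ = 0·21 + 1·13 + 2·8 + 3·5 + 4·3 + 5·2 + 6·1 + 7·1 + 8·0 = 79.

79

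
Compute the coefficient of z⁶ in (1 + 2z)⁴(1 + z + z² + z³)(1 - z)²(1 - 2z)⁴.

(1 + 2z)⁴ has coefficients 1,8,24,32,16 for degrees 0…4.
(1 + z + z² + z³) has coefficients 1,1,1,1,0,0,0 for degrees 0…6.
Multiplying by (1 - z)² gives running coefficients 1,-1,0,0,-1,1,0 for degrees 0…6.
Finally multiplying by (1 - 2z)⁴, the product of all factors after the first has coefficients 1,-9,32,-56,47,-7,-32 for degrees 0…6.
[z⁶] = 1·(-32) + 8·(-7) + 24·47 + 32·(-56) + 16·32 = -240.

-240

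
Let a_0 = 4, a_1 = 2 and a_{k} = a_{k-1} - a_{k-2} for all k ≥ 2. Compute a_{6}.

4

The ordinary generating function has denominator 1 - y + y^2.
Iterating the recurrence: a_0,…,a_{6} = 4, 2, -2, -4, -2, 2, 4.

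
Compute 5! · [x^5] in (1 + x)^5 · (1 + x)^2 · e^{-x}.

The EGF product rule gives c_5 = Σ_{k_1+k_2+k_3=5} C(5; k_1,k_2,k_3) · ∏ g_i(k_i), where (1+x)^5 gives the falling factorial (5)_k; (1+x)^2 gives the falling factorial (2)_k; e^{-x} gives (-1)^k.
g_1(k) for k = 0…5: 1, 5, 20, 60, 120, 120.
g_2(k) for k = 0…5: 1, 2, 2, 0, 0, 0.
g_3(k) for k = 0…5: 1, -1, 1, -1, 1, -1.
First combine the last two factors: h(k) = Σ_j C(k,j)·g_2(j)·g_3(k−j) for k = 0…5: 1, 1, -1, -1, 5, -11.
c_5 = Σ_k C(5,k)·g_1(k)·h(5−k) = 1·1·(-11) + 5·5·5 + 10·20·(-1) + 10·60·(-1) + 5·120·1 + 1·120·1 = −11 + 125 − 200 − 600 + 600 + 120 = 34.

34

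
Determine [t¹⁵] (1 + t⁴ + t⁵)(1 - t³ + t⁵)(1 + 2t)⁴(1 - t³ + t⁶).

(1 + t⁴ + t⁵) has coefficients 1,0,0,0,1,1 for degrees 0…5.
(1 - t³ + t⁵) has coefficients 1,0,0,-1,0,1,0,0,0,0,0,0,0,0,0,0 for degrees 0…15.
Multiplying by (1 + 2t)⁴ gives running coefficients 1,8,24,31,8,-23,-24,8,32,16,0,0,0,0,0,0 for degrees 0…15.
Finally multiplying by (1 - t³ + t⁶), the product of all factors after the first has coefficients 1,8,24,30,0,-47,-54,8,79,71,0,-55,-40,8,32,16 for degrees 0…15.
[t¹⁵] = 1·16 + 1·(-55) + 1·0 = -39.

-39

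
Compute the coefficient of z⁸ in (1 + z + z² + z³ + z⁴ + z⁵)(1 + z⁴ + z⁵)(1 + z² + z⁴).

6

(1 + z + z² + z³ + z⁴ + z⁵) has coefficients 1,1,1,1,1,1 for degrees 0…5.
(1 + z⁴ + z⁵) has coefficients 1,0,0,0,1,1,0,0,0 for degrees 0…8.
Finally multiplying by (1 + z² + z⁴), the product of all factors after the first has coefficients 1,0,1,0,2,1,1,1,1 for degrees 0…8.
[z⁸] = 1·1 + 1·1 + 1·1 + 1·1 + 1·2 + 1·0 = 6.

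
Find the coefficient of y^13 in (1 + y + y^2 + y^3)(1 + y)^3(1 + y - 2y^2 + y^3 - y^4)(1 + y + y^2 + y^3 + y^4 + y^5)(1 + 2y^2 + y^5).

-70

(1 + y + y^2 + y^3) has coefficients 1,1,1,1 for degrees 0…3.
(1 + y)^3 has coefficients 1,3,3,1,0,0,0,0,0,0,0,0,0,0 for degrees 0…13.
Multiplying by (1 + y - 2y^2 + y^3 - y^4) gives running coefficients 1,4,4,-1,-3,-2,-2,-1,0,0,0,0,0,0 for degrees 0…13.
Multiplying by (1 + y + y^2 + y^3 + y^4 + y^5) gives running coefficients 1,5,9,8,5,3,0,-5,-9,-8,-5,-3,-1,0 for degrees 0…13.
Finally multiplying by (1 + 2y^2 + y^5), the product of all factors after the first has coefficients 1,5,11,18,23,20,15,10,-1,-13,-20,-19,-16,-15 for degrees 0…13.
[y^13] = 1·(-15) + 1·(-16) + 1·(-19) + 1·(-20) = -70.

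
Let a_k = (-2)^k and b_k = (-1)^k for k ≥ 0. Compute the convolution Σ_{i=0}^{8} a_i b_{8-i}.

Write out a_i and b_{8-i} for i = 0,…,8 and sum the products.
Σ = 1·1 − 2·(-1) + 4·1 − 8·(-1) + 16·1 − 32·(-1) + 64·1 − 128·(-1) + 256·1 = 511.

511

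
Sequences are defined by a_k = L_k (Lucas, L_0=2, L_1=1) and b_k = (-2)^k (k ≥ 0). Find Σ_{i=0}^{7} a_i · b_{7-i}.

-243

This is [x^7] in the product of the two ordinary generating functions.
Σ = 2·(-128) + 1·64 + 3·(-32) + 4·16 + 7·(-8) + 11·4 + 18·(-2) + 29·1 = -243.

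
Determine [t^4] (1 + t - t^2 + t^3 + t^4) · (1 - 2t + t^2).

(1 + t - t^2 + t^3 + t^4) has coefficients 1,1,-1,1,1 for degrees 0…4.
(1 - 2t + t^2) has coefficients 1,-2,1,0,0 for degrees 0…4.
[t^4] = 1·0 + 1·0 − 1·1 + 1·(-2) + 1·1 = -2.

-2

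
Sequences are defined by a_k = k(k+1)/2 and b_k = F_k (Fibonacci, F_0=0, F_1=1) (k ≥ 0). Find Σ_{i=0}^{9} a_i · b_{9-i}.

309

This is [x^9] in the product of the two ordinary generating functions.
Σ = 0·34 + 1·21 + 3·13 + 6·8 + 10·5 + 15·3 + 21·2 + 28·1 + 36·1 + 45·0 = 309.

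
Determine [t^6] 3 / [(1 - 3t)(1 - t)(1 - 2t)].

9075

Partial fractions give a closed form: a_n = (27/2)·3^n + (3/2)·1^n + (-12)·2^n.
At n = 6: a_6 = 9075.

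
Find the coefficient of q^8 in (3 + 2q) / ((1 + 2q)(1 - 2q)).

768

The denominator gives the recurrence a_n = 4a_(n−2) for n ≥ 2; the numerator fixes a_0 = 3, a_1 = 2.
Iterating: 3, 2, 12, 8, 48, 32, 192, 128, 768, so a_8 = 768.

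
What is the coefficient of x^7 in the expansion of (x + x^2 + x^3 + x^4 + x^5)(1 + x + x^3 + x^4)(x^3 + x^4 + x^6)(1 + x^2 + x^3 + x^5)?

10

(x + x^2 + x^3 + x^4 + x^5) has coefficients 0,1,1,1,1,1 for degrees 0…5.
(1 + x + x^3 + x^4) has coefficients 1,1,0,1,1,0,0,0 for degrees 0…7.
Multiplying by (x^3 + x^4 + x^6) gives running coefficients 0,0,0,1,2,1,2,3 for degrees 0…7.
Finally multiplying by (1 + x^2 + x^3 + x^5), the product of all factors after the first has coefficients 0,0,0,1,2,2,5,6 for degrees 0…7.
[x^7] = 1·5 + 1·2 + 1·2 + 1·1 + 1·0 = 10.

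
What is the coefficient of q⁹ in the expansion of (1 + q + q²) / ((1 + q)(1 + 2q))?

The denominator gives the recurrence a_n = −3a_(n−1) − 2a_(n−2) for n ≥ 3; the numerator fixes a_0 = 1, a_1 = -2, a_2 = 5.
Iterating: 1, -2, 5, -11, 23, -47, 95, -191, 383, -767, so a_9 = -767.

-767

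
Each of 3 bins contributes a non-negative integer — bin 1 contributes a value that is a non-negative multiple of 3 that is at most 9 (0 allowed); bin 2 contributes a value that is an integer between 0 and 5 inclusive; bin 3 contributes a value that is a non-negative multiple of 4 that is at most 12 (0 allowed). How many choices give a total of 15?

6

The generating function for the choices is (1 + q^3 + q^6 + q^9)·(1 + q + q^2 + q^3 + q^4 + q^5)·(1 + q^4 + q^8 + q^12); the count is [q^15].
(1 + q^3 + q^6 + q^9) has coefficients 1,0,0,1,0,0,1,0,0,1 for degrees 0…9.
(1 + q + q^2 + q^3 + q^4 + q^5) has coefficients 1,1,1,1,1,1,0,0,0,0,0,0,0,0,0,0 for degrees 0…15.
Finally multiplying by (1 + q^4 + q^8 + q^12), the product of all factors after the first has coefficients 1,1,1,1,2,2,1,1,2,2,1,1,2,2,1,1 for degrees 0…15.
[q^15] = 1·1 + 1·2 + 1·2 + 1·1 = 6.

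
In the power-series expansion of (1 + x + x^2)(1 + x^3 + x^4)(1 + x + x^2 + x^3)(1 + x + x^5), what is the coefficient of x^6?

14

(1 + x + x^2) has coefficients 1,1,1 for degrees 0…2.
(1 + x^3 + x^4) has coefficients 1,0,0,1,1,0,0 for degrees 0…6.
Multiplying by (1 + x + x^2 + x^3) gives running coefficients 1,1,1,2,2,2,2 for degrees 0…6.
Finally multiplying by (1 + x + x^5), the product of all factors after the first has coefficients 1,2,2,3,4,5,5 for degrees 0…6.
[x^6] = 1·5 + 1·5 + 1·4 = 14.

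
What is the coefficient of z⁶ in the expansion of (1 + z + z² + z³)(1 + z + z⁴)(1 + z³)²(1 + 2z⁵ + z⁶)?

(1 + z + z² + z³) has coefficients 1,1,1,1 for degrees 0…3.
(1 + z + z⁴) has coefficients 1,1,0,0,1,0,0 for degrees 0…6.
Multiplying by (1 + z³)² gives running coefficients 1,1,0,2,3,0,1 for degrees 0…6.
Finally multiplying by (1 + 2z⁵ + z⁶), the product of all factors after the first has coefficients 1,1,0,2,3,2,4 for degrees 0…6.
[z⁶] = 1·4 + 1·2 + 1·3 + 1·2 = 11.

11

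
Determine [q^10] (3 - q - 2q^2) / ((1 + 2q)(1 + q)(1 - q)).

4095

Partial fractions give a closed form: a_n = (4)·(-2)^n + (-1)·(-1)^n.
At n = 10: a_10 = 4095.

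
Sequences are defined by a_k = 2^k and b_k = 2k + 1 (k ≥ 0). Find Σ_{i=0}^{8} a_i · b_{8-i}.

This is [x^8] in the product of the two ordinary generating functions.
Σ = 1·17 + 2·15 + 4·13 + 8·11 + 16·9 + 32·7 + 64·5 + 128·3 + 256·1 = 1515.

1515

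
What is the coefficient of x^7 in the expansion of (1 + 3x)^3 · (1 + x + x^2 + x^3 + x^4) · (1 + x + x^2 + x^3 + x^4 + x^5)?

309

(1 + 3x)^3 has coefficients 1,9,27,27 for degrees 0…3.
(1 + x + x^2 + x^3 + x^4) has coefficients 1,1,1,1,1,0,0,0 for degrees 0…7.
Finally multiplying by (1 + x + x^2 + x^3 + x^4 + x^5), the product of all factors after the first has coefficients 1,2,3,4,5,5,4,3 for degrees 0…7.
[x^7] = 1·3 + 9·4 + 27·5 + 27·5 = 309.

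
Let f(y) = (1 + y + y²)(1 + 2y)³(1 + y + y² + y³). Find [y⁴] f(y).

72

(1 + y + y²) has coefficients 1,1,1 for degrees 0…2.
(1 + 2y)³ has coefficients 1,6,12,8,0 for degrees 0…4.
Finally multiplying by (1 + y + y² + y³), the product of all factors after the first has coefficients 1,7,19,27,26 for degrees 0…4.
[y⁴] = 1·26 + 1·27 + 1·19 = 72.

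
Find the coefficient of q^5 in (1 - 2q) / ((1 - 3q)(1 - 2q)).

243

Partial fractions give a closed form: a_n = (1)·3^n.
At n = 5: a_5 = 243.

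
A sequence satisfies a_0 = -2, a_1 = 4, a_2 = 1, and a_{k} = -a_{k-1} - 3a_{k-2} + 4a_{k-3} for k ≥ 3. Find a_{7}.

256

The ordinary generating function has denominator 1 + z + 3z^2 - 4z^3.
Iterating the recurrence: a_0,…,a_{7} = -2, 4, 1, -21, 34, 33, -219, 256.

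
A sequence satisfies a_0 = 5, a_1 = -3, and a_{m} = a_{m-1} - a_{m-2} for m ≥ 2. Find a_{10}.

3

The ordinary generating function has denominator 1 - y + y^2.
Iterating the recurrence: a_0,…,a_{10} = 5, -3, -8, -5, 3, 8, 5, -3, -8, -5, 3.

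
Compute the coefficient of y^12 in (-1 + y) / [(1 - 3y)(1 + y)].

Partial fractions give a closed form: a_n = (-1/2)·3^n + (-1/2)·(-1)^n.
At n = 12: a_12 = -265721.

-265721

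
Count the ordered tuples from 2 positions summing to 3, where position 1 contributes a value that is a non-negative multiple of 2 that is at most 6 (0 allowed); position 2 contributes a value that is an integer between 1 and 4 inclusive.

The generating function for the choices is (1 + x^2 + x^4 + x^6)·(x + x^2 + x^3 + x^4); the count is [x^3].
(1 + x^2 + x^4 + x^6) has coefficients 1,0,1,0 for degrees 0…3.
(x + x^2 + x^3 + x^4) has coefficients 0,1,1,1 for degrees 0…3.
[x^3] = 1·1 + 1·1 = 2.

2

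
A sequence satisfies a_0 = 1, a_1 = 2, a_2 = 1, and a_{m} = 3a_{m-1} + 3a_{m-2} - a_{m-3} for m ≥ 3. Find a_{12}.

The ordinary generating function has denominator 1 - 3y - 3y^2 + y^3.
Iterating the recurrence: a_0,…,a_{12} = 1, 2, 1, 8, 25, 98, 361, 1352, 5041, 18818, 70225, 262088, 978121.

978121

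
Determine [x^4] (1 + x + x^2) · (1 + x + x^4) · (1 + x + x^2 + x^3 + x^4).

7

(1 + x + x^2) has coefficients 1,1,1 for degrees 0…2.
(1 + x + x^4) has coefficients 1,1,0,0,1 for degrees 0…4.
Finally multiplying by (1 + x + x^2 + x^3 + x^4), the product of all factors after the first has coefficients 1,2,2,2,3 for degrees 0…4.
[x^4] = 1·3 + 1·2 + 1·2 = 7.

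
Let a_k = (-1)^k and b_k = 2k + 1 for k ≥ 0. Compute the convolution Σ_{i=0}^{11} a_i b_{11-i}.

12

Write out a_i and b_{11-i} for i = 0,…,11 and sum the products.
Σ = 1·23 − 1·21 + 1·19 − 1·17 + 1·15 − 1·13 + 1·11 − 1·9 + 1·7 − 1·5 + 1·3 − 1·1 = 12.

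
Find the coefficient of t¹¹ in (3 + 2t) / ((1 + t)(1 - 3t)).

The denominator gives the recurrence a_n = 2a_(n−1) + 3a_(n−2) for n ≥ 3; the numerator fixes a_0 = 3, a_1 = 8, a_2 = 25.
Iterating: 3, 8, 25, 74, 223, 668, 2005, 6014, 18043, 54128, 162385, 487154, so a_11 = 487154.

487154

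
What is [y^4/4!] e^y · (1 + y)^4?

209

The EGF product rule gives c_4 = Σ_{k_1+k_2=4} C(4; k_1,k_2) · ∏ g_i(k_i), where e^y gives (1)^k; (1+y)^4 gives the falling factorial (4)_k.
g_1(k) for k = 0…4: 1, 1, 1, 1, 1.
g_2(k) for k = 0…4: 1, 4, 12, 24, 24.
c_4 = Σ_k C(4,k)·g_1(k)·g_2(4−k) = 1·1·24 + 4·1·24 + 6·1·12 + 4·1·4 + 1·1·1 = 24 + 96 + 72 + 16 + 1 = 209.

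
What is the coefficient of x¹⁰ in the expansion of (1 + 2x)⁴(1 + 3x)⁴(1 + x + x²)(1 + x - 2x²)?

-16848

(1 + 2x)⁴ has coefficients 1,8,24,32,16 for degrees 0…4.
(1 + 3x)⁴ has coefficients 1,12,54,108,81,0,0,0,0,0,0 for degrees 0…10.
Multiplying by (1 + x + x²) gives running coefficients 1,13,67,174,243,189,81,0,0,0,0 for degrees 0…10.
Finally multiplying by (1 + x - 2x²), the product of all factors after the first has coefficients 1,14,78,215,283,84,-216,-297,-162,0,0 for degrees 0…10.
[x¹⁰] = 1·0 + 8·0 + 24·(-162) + 32·(-297) + 16·(-216) = -16848.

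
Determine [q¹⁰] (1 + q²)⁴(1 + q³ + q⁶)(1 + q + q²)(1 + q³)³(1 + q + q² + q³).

285

(1 + q²)⁴ has coefficients 1,0,4,0,6,0,4,0,1 for degrees 0…8.
(1 + q³ + q⁶) has coefficients 1,0,0,1,0,0,1,0,0,0,0 for degrees 0…10.
Multiplying by (1 + q + q²) gives running coefficients 1,1,1,1,1,1,1,1,1,0,0 for degrees 0…10.
Multiplying by (1 + q³)³ gives running coefficients 1,1,1,4,4,4,7,7,7,7,7 for degrees 0…10.
Finally multiplying by (1 + q + q² + q³), the product of all factors after the first has coefficients 1,2,3,7,10,13,19,22,25,28,28 for degrees 0…10.
[q¹⁰] = 1·28 + 4·25 + 6·19 + 4·10 + 1·3 = 285.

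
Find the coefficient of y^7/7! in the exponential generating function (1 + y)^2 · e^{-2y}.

-576

The EGF product rule gives c_7 = Σ_{k_1+k_2=7} C(7; k_1,k_2) · ∏ g_i(k_i), where (1+y)^2 gives the falling factorial (2)_k; e^{-2y} gives (-2)^k.
g_1(k) for k = 0…7: 1, 2, 2, 0, 0, 0, 0, 0.
g_2(k) for k = 0…7: 1, -2, 4, -8, 16, -32, 64, -128.
c_7 = Σ_k C(7,k)·g_1(k)·g_2(7−k) = 1·1·(-128) + 7·2·64 + 21·2·(-32) = −128 + 896 − 1344 = -576.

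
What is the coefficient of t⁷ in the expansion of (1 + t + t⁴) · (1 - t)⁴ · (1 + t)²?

(1 + t + t⁴) has coefficients 1,1,0,0,1 for degrees 0…4.
(1 - t)⁴ has coefficients 1,-4,6,-4,1,0,0,0 for degrees 0…7.
Finally multiplying by (1 + t)², the product of all factors after the first has coefficients 1,-2,-1,4,-1,-2,1,0 for degrees 0…7.
[t⁷] = 1·0 + 1·1 + 1·4 = 5.

5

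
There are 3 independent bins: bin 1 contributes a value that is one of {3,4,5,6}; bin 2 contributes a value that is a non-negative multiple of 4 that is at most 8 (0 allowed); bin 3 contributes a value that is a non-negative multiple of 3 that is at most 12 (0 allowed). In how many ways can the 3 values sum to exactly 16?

The generating function for the choices is (q³ + q⁴ + q⁵ + q⁶)·(1 + q⁴ + q⁸)·(1 + q³ + q⁶ + q⁹ + q¹²); the count is [q¹⁶].
(q³ + q⁴ + q⁵ + q⁶) has coefficients 0,0,0,1,1,1,1 for degrees 0…6.
(1 + q⁴ + q⁸) has coefficients 1,0,0,0,1,0,0,0,1,0,0,0,0,0,0,0,0 for degrees 0…16.
Finally multiplying by (1 + q³ + q⁶ + q⁹ + q¹²), the product of all factors after the first has coefficients 1,0,0,1,1,0,1,1,1,1,1,1,1,1,1,0,1 for degrees 0…16.
[q¹⁶] = 1·1 + 1·1 + 1·1 + 1·1 = 4.

4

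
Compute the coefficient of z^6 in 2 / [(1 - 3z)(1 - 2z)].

4118

Partial fractions give a closed form: a_n = (6)·3^n + (-4)·2^n.
At n = 6: a_6 = 4118.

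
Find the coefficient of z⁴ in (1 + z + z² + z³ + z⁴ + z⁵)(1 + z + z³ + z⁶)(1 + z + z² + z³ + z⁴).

(1 + z + z² + z³ + z⁴ + z⁵) has coefficients 1,1,1,1,1 for degrees 0…4.
(1 + z + z³ + z⁶) has coefficients 1,1,0,1,0 for degrees 0…4.
Finally multiplying by (1 + z + z² + z³ + z⁴), the product of all factors after the first has coefficients 1,2,2,3,3 for degrees 0…4.
[z⁴] = 1·3 + 1·3 + 1·2 + 1·2 + 1·1 = 11.

11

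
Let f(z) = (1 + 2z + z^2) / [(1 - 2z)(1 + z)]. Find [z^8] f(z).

The denominator gives the recurrence a_n = a_(n−1) + 2a_(n−2) for n ≥ 3; the numerator fixes a_0 = 1, a_1 = 3, a_2 = 6.
Iterating: 1, 3, 6, 12, 24, 48, 96, 192, 384, so a_8 = 384.

384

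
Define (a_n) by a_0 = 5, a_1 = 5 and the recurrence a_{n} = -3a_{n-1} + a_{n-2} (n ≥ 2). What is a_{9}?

45215

The ordinary generating function has denominator 1 + 3t - t^2.
Iterating the recurrence: a_0,…,a_{9} = 5, 5, -10, 35, -115, 380, -1255, 4145, -13690, 45215.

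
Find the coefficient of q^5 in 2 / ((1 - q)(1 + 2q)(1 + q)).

-84

The denominator gives the recurrence a_n = −2a_(n−1) + a_(n−2) + 2a_(n−3) for n ≥ 3; the numerator fixes a_0 = 2, a_1 = -4, a_2 = 10.
Iterating: 2, -4, 10, -20, 42, -84, so a_5 = -84.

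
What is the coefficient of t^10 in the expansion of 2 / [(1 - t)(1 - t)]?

22

The denominator gives the recurrence a_n = 2a_(n−1) − a_(n−2) for n ≥ 2; the numerator fixes a_0 = 2, a_1 = 4.
Iterating: 2, 4, 6, 8, 10, 12, 14, 16, 18, 20, 22, so a_10 = 22.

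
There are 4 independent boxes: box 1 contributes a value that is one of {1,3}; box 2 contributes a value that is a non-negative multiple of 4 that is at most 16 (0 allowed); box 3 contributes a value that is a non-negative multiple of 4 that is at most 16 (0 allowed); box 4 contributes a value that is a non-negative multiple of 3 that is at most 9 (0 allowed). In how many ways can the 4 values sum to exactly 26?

The generating function for the choices is (q + q^3)·(1 + q^4 + q^8 + q^12 + q^16)·(1 + q^4 + q^8 + q^12 + q^16)·(1 + q^3 + q^6 + q^9); the count is [q^26].
(q + q^3) has coefficients 0,1,0,1 for degrees 0…3.
(1 + q^4 + q^8 + q^12 + q^16) has coefficients 1,0,0,0,1,0,0,0,1,0,0,0,1,0,0,0,1,0,0,0,0,0,0,0,0,0,0 for degrees 0…26.
Multiplying by (1 + q^4 + q^8 + q^12 + q^16) gives running coefficients 1,0,0,0,2,0,0,0,3,0,0,0,4,0,0,0,5,0,0,0,4,0,0,0,3,0,0 for degrees 0…26.
Finally multiplying by (1 + q^3 + q^6 + q^9), the product of all factors after the first has coefficients 1,0,0,1,2,0,1,2,3,1,2,3,4,2,3,4,5,3,4,5,4,4,5,4,3,5,4 for degrees 0…26.
[q^26] = 1·5 + 1·4 = 9.

9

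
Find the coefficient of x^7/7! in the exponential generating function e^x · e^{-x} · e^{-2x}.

-128

The EGF product rule gives c_7 = Σ_{k_1+k_2+k_3=7} C(7; k_1,k_2,k_3) · ∏ g_i(k_i), where e^x gives (1)^k; e^{-x} gives (-1)^k; e^{-2x} gives (-2)^k.
g_1(k) for k = 0…7: 1, 1, 1, 1, 1, 1, 1, 1.
g_2(k) for k = 0…7: 1, -1, 1, -1, 1, -1, 1, -1.
g_3(k) for k = 0…7: 1, -2, 4, -8, 16, -32, 64, -128.
First combine the last two factors: h(k) = Σ_j C(k,j)·g_2(j)·g_3(k−j) for k = 0…7: 1, -3, 9, -27, 81, -243, 729, -2187.
c_7 = Σ_k C(7,k)·g_1(k)·h(7−k) = 1·1·(-2187) + 7·1·729 + 21·1·(-243) + 35·1·81 + 35·1·(-27) + 21·1·9 + 7·1·(-3) + 1·1·1 = −2187 + 5103 − 5103 + 2835 − 945 + 189 − 21 + 1 = -128.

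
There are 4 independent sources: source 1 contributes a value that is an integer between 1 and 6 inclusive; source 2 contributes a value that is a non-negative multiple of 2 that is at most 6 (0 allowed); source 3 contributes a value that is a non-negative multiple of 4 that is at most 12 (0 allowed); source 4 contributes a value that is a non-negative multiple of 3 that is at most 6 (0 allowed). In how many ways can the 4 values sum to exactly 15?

The generating function for the choices is (z + z² + z³ + z⁴ + z⁵ + z⁶)·(1 + z² + z⁴ + z⁶)·(1 + z⁴ + z⁸ + z¹²)·(1 + z³ + z⁶); the count is [z¹⁵].
(z + z² + z³ + z⁴ + z⁵ + z⁶) has coefficients 0,1,1,1,1,1,1 for degrees 0…6.
(1 + z² + z⁴ + z⁶) has coefficients 1,0,1,0,1,0,1,0,0,0,0,0,0,0,0,0 for degrees 0…15.
Multiplying by (1 + z⁴ + z⁸ + z¹²) gives running coefficients 1,0,1,0,2,0,2,0,2,0,2,0,2,0,2,0 for degrees 0…15.
Finally multiplying by (1 + z³ + z⁶), the product of all factors after the first has coefficients 1,0,1,1,2,1,3,2,3,2,4,2,4,2,4,2 for degrees 0…15.
[z¹⁵] = 1·4 + 1·2 + 1·4 + 1·2 + 1·4 + 1·2 = 18.

18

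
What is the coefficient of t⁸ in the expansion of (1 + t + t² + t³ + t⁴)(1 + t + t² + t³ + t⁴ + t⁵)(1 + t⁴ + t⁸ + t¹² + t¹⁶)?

8

(1 + t + t² + t³ + t⁴) has coefficients 1,1,1,1,1 for degrees 0…4.
(1 + t + t² + t³ + t⁴ + t⁵) has coefficients 1,1,1,1,1,1,0,0,0 for degrees 0…8.
Finally multiplying by (1 + t⁴ + t⁸ + t¹² + t¹⁶), the product of all factors after the first has coefficients 1,1,1,1,2,2,1,1,2 for degrees 0…8.
[t⁸] = 1·2 + 1·1 + 1·1 + 1·2 + 1·2 = 8.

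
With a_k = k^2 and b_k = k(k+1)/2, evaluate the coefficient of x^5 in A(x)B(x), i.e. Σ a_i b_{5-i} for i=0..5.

77

This is [x^5] in the product of the two ordinary generating functions.
Σ = 0·15 + 1·10 + 4·6 + 9·3 + 16·1 + 25·0 = 77.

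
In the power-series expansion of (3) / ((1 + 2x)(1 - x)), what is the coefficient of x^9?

-1023

The denominator gives the recurrence a_n = −a_(n−1) + 2a_(n−2) for n ≥ 3; the numerator fixes a_0 = 3, a_1 = -3, a_2 = 9.
Iterating: 3, -3, 9, -15, 33, -63, 129, -255, 513, -1023, so a_9 = -1023.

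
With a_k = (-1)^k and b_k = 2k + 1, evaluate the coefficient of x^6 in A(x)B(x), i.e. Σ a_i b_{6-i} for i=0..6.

This is [x^6] in the product of the two ordinary generating functions.
Σ = 1·13 − 1·11 + 1·9 − 1·7 + 1·5 − 1·3 + 1·1 = 7.

7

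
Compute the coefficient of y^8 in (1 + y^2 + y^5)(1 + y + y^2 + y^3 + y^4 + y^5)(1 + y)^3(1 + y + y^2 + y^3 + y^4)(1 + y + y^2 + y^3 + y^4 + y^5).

(1 + y^2 + y^5) has coefficients 1,0,1,0,0,1 for degrees 0…5.
(1 + y + y^2 + y^3 + y^4 + y^5) has coefficients 1,1,1,1,1,1,0,0,0 for degrees 0…8.
Multiplying by (1 + y)^3 gives running coefficients 1,4,7,8,8,8,7,4,1 for degrees 0…8.
Multiplying by (1 + y + y^2 + y^3 + y^4) gives running coefficients 1,5,12,20,28,35,38,35,28 for degrees 0…8.
Finally multiplying by (1 + y + y^2 + y^3 + y^4 + y^5), the product of all factors after the first has coefficients 1,6,18,38,66,101,138,168,184 for degrees 0…8.
[y^8] = 1·184 + 1·138 + 1·38 = 360.

360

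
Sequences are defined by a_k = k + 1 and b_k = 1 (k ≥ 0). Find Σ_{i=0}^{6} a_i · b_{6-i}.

28

This is [x^6] in the product of the two ordinary generating functions.
Σ = 1·1 + 2·1 + 3·1 + 4·1 + 5·1 + 6·1 + 7·1 = 28.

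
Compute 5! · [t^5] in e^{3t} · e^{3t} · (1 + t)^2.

25056

The EGF product rule gives c_5 = Σ_{k_1+k_2+k_3=5} C(5; k_1,k_2,k_3) · ∏ g_i(k_i), where e^{3t} gives (3)^k; e^{3t} gives (3)^k; (1+t)^2 gives the falling factorial (2)_k.
g_1(k) for k = 0…5: 1, 3, 9, 27, 81, 243.
g_2(k) for k = 0…5: 1, 3, 9, 27, 81, 243.
g_3(k) for k = 0…5: 1, 2, 2, 0, 0, 0.
First combine the last two factors: h(k) = Σ_j C(k,j)·g_2(j)·g_3(k−j) for k = 0…5: 1, 5, 23, 99, 405, 1593.
c_5 = Σ_k C(5,k)·g_1(k)·h(5−k) = 1·1·1593 + 5·3·405 + 10·9·99 + 10·27·23 + 5·81·5 + 1·243·1 = 1593 + 6075 + 8910 + 6210 + 2025 + 243 = 25056.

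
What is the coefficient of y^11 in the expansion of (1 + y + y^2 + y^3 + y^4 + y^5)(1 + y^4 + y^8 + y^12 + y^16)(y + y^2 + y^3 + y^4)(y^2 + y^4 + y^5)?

(1 + y + y^2 + y^3 + y^4 + y^5) has coefficients 1,1,1,1,1,1 for degrees 0…5.
(1 + y^4 + y^8 + y^12 + y^16) has coefficients 1,0,0,0,1,0,0,0,1,0,0,0 for degrees 0…11.
Multiplying by (y + y^2 + y^3 + y^4) gives running coefficients 0,1,1,1,1,1,1,1,1,1,1,1 for degrees 0…11.
Finally multiplying by (y^2 + y^4 + y^5), the product of all factors after the first has coefficients 0,0,0,1,1,2,3,3,3,3,3,3 for degrees 0…11.
[y^11] = 1·3 + 1·3 + 1·3 + 1·3 + 1·3 + 1·3 = 18.

18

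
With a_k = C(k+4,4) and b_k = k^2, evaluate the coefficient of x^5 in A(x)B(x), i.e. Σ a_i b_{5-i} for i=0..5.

450

Write out a_i and b_{5-i} for i = 0,…,5 and sum the products.
Σ = 1·25 + 5·16 + 15·9 + 35·4 + 70·1 + 126·0 = 450.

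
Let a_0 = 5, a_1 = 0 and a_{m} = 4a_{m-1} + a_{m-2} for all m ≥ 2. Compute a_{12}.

The ordinary generating function has denominator 1 - 4z - z^2.
Iterating the recurrence: a_0,…,a_{12} = 5, 0, 5, 20, 85, 360, 1525, 6460, 27365, 115920, 491045, 2080100, 8811445.

8811445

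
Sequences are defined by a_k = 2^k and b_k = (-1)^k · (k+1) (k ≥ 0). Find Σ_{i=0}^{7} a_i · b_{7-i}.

The convolution is the x^7 coefficient of A(x)B(x).
Σ = 1·(-8) + 2·7 + 4·(-6) + 8·5 + 16·(-4) + 32·3 + 64·(-2) + 128·1 = 54.

54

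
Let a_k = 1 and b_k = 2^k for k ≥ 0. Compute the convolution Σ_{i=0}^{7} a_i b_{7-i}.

255

The convolution is the x^7 coefficient of A(x)B(x).
Σ = 1·128 + 1·64 + 1·32 + 1·16 + 1·8 + 1·4 + 1·2 + 1·1 = 255.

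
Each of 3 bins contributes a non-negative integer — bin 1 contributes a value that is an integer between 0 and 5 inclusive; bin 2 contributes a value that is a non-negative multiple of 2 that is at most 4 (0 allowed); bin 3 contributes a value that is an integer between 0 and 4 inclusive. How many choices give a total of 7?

The generating function for the choices is (1 + z + z² + z³ + z⁴ + z⁵)·(1 + z² + z⁴)·(1 + z + z² + z³ + z⁴); the count is [z⁷].
(1 + z + z² + z³ + z⁴ + z⁵) has coefficients 1,1,1,1,1,1 for degrees 0…5.
(1 + z² + z⁴) has coefficients 1,0,1,0,1,0,0,0 for degrees 0…7.
Finally multiplying by (1 + z + z² + z³ + z⁴), the product of all factors after the first has coefficients 1,1,2,2,3,2,2,1 for degrees 0…7.
[z⁷] = 1·1 + 1·2 + 1·2 + 1·3 + 1·2 + 1·2 = 12.

12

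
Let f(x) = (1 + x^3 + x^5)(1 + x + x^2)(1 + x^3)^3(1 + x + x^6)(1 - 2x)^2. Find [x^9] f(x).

12

(1 + x^3 + x^5) has coefficients 1,0,0,1,0,1 for degrees 0…5.
(1 + x + x^2) has coefficients 1,1,1,0,0,0,0,0,0,0 for degrees 0…9.
Multiplying by (1 + x^3)^3 gives running coefficients 1,1,1,3,3,3,3,3,3,1 for degrees 0…9.
Multiplying by (1 + x + x^6) gives running coefficients 1,2,2,4,6,6,7,7,7,7 for degrees 0…9.
Finally multiplying by (1 - 2x)^2, the product of all factors after the first has coefficients 1,-2,-2,4,-2,-2,7,3,7,7 for degrees 0…9.
[x^9] = 1·7 + 1·7 + 1·(-2) = 12.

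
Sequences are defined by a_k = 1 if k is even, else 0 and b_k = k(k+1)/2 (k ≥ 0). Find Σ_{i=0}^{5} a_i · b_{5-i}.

22

Write out a_i and b_{5-i} for i = 0,…,5 and sum the products.
Σ = 1·15 + 0·10 + 1·6 + 0·3 + 1·1 + 0·0 = 22.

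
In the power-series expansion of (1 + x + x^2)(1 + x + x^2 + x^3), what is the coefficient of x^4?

2

(1 + x + x^2) has coefficients 1,1,1 for degrees 0…2.
(1 + x + x^2 + x^3) has coefficients 1,1,1,1,0 for degrees 0…4.
[x^4] = 1·0 + 1·1 + 1·1 = 2.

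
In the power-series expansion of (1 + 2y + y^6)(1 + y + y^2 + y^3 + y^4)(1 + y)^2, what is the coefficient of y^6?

(1 + 2y + y^6) has coefficients 1,2,0,0,0,0,1 for degrees 0…6.
(1 + y + y^2 + y^3 + y^4) has coefficients 1,1,1,1,1,0,0 for degrees 0…6.
Finally multiplying by (1 + y)^2, the product of all factors after the first has coefficients 1,3,4,4,4,3,1 for degrees 0…6.
[y^6] = 1·1 + 2·3 + 1·1 = 8.

8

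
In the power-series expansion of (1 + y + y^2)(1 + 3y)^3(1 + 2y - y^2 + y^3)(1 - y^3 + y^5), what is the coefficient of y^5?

54

(1 + y + y^2) has coefficients 1,1,1 for degrees 0…2.
(1 + 3y)^3 has coefficients 1,9,27,27,0,0 for degrees 0…5.
Multiplying by (1 + 2y - y^2 + y^3) gives running coefficients 1,11,44,73,36,0 for degrees 0…5.
Finally multiplying by (1 - y^3 + y^5), the product of all factors after the first has coefficients 1,11,44,72,25,-43 for degrees 0…5.
[y^5] = 1·(-43) + 1·25 + 1·72 = 54.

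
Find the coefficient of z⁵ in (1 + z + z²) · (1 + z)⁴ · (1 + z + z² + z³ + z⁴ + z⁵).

47

(1 + z + z²) has coefficients 1,1,1 for degrees 0…2.
(1 + z)⁴ has coefficients 1,4,6,4,1,0 for degrees 0…5.
Finally multiplying by (1 + z + z² + z³ + z⁴ + z⁵), the product of all factors after the first has coefficients 1,5,11,15,16,16 for degrees 0…5.
[z⁵] = 1·16 + 1·16 + 1·15 = 47.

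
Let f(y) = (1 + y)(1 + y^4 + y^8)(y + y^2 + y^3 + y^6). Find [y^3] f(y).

(1 + y) has coefficients 1,1 for degrees 0…1.
(1 + y^4 + y^8) has coefficients 1,0,0,0 for degrees 0…3.
Finally multiplying by (y + y^2 + y^3 + y^6), the product of all factors after the first has coefficients 0,1,1,1 for degrees 0…3.
[y^3] = 1·1 + 1·1 = 2.

2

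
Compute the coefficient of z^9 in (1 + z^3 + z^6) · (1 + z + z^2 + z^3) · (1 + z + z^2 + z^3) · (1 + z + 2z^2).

20

(1 + z^3 + z^6) has coefficients 1,0,0,1,0,0,1 for degrees 0…6.
(1 + z + z^2 + z^3) has coefficients 1,1,1,1,0,0,0,0,0,0 for degrees 0…9.
Multiplying by (1 + z + z^2 + z^3) gives running coefficients 1,2,3,4,3,2,1,0,0,0 for degrees 0…9.
Finally multiplying by (1 + z + 2z^2), the product of all factors after the first has coefficients 1,3,7,11,13,13,9,5,2,0 for degrees 0…9.
[z^9] = 1·0 + 1·9 + 1·11 = 20.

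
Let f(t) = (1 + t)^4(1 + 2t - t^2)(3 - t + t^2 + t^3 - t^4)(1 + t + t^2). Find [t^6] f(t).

26

(1 + t)^4 has coefficients 1,4,6,4,1 for degrees 0…4.
(1 + 2t - t^2) has coefficients 1,2,-1,0,0,0,0 for degrees 0…6.
Multiplying by (3 - t + t^2 + t^3 - t^4) gives running coefficients 3,5,-4,4,0,-3,1 for degrees 0…6.
Finally multiplying by (1 + t + t^2), the product of all factors after the first has coefficients 3,8,4,5,0,1,-2 for degrees 0…6.
[t^6] = 1·(-2) + 4·1 + 6·0 + 4·5 + 1·4 = 26.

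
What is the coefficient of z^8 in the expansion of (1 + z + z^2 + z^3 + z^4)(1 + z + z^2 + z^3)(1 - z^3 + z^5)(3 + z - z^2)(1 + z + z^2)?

1

(1 + z + z^2 + z^3 + z^4) has coefficients 1,1,1,1,1 for degrees 0…4.
(1 + z + z^2 + z^3) has coefficients 1,1,1,1,0,0,0,0,0 for degrees 0…8.
Multiplying by (1 - z^3 + z^5) gives running coefficients 1,1,1,0,-1,0,0,1,1 for degrees 0…8.
Multiplying by (3 + z - z^2) gives running coefficients 3,4,3,0,-4,-1,1,3,4 for degrees 0…8.
Finally multiplying by (1 + z + z^2), the product of all factors after the first has coefficients 3,7,10,7,-1,-5,-4,3,8 for degrees 0…8.
[z^8] = 1·8 + 1·3 + 1·(-4) + 1·(-5) + 1·(-1) = 1.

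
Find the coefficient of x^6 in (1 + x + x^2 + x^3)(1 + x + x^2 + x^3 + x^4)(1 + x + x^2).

9

(1 + x + x^2 + x^3) has coefficients 1,1,1,1 for degrees 0…3.
(1 + x + x^2 + x^3 + x^4) has coefficients 1,1,1,1,1,0,0 for degrees 0…6.
Finally multiplying by (1 + x + x^2), the product of all factors after the first has coefficients 1,2,3,3,3,2,1 for degrees 0…6.
[x^6] = 1·1 + 1·2 + 1·3 + 1·3 = 9.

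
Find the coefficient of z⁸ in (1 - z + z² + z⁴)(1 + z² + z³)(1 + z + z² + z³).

3

(1 - z + z² + z⁴) has coefficients 1,-1,1,0,1 for degrees 0…4.
(1 + z² + z³) has coefficients 1,0,1,1,0,0,0,0,0 for degrees 0…8.
Finally multiplying by (1 + z + z² + z³), the product of all factors after the first has coefficients 1,1,2,3,2,2,1,0,0 for degrees 0…8.
[z⁸] = 1·0 − 1·0 + 1·1 + 1·2 = 3.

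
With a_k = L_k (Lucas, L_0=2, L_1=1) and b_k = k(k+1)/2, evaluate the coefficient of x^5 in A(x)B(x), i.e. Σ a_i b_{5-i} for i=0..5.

77

This is [x^5] in the product of the two ordinary generating functions.
Σ = 2·15 + 1·10 + 3·6 + 4·3 + 7·1 + 11·0 = 77.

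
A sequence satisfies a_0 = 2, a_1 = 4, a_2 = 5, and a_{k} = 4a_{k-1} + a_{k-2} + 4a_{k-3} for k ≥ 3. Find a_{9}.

249560

The ordinary generating function has denominator 1 - 4t - t^2 - 4t^3.
Iterating the recurrence: a_0,…,a_{9} = 2, 4, 5, 32, 149, 648, 2869, 12720, 56341, 249560.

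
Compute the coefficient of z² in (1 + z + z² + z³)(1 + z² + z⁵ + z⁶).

(1 + z + z² + z³) has coefficients 1,1,1 for degrees 0…2.
(1 + z² + z⁵ + z⁶) has coefficients 1,0,1 for degrees 0…2.
[z²] = 1·1 + 1·0 + 1·1 = 2.

2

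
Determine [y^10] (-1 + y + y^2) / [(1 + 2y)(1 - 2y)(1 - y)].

Partial fractions give a closed form: a_n = (-5/12)·(-2)^n + (-1/4)·2^n + (-1/3)·1^n.
At n = 10: a_10 = -683.

-683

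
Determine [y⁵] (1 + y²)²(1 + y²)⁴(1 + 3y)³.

(1 + y²)² has coefficients 1,0,2,0,1 for degrees 0…4.
(1 + y²)⁴ has coefficients 1,0,4,0,6,0 for degrees 0…5.
Finally multiplying by (1 + 3y)³, the product of all factors after the first has coefficients 1,9,31,63,114,162 for degrees 0…5.
[y⁵] = 1·162 + 2·63 + 1·9 = 297.

297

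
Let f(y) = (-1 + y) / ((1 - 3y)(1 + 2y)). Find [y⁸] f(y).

-2778

Partial fractions give a closed form: a_n = (-2/5)·3^n + (-3/5)·(-2)^n.
At n = 8: a_8 = -2778.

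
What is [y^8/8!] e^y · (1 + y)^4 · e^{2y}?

The EGF product rule gives c_8 = Σ_{k_1+k_2+k_3=8} C(8; k_1,k_2,k_3) · ∏ g_i(k_i), where e^y gives (1)^k; (1+y)^4 gives the falling factorial (4)_k; e^{2y} gives (2)^k.
g_1(k) for k = 0…8: 1, 1, 1, 1, 1, 1, 1, 1, 1.
g_2(k) for k = 0…8: 1, 4, 12, 24, 24, 0, 0, 0, 0.
g_3(k) for k = 0…8: 1, 2, 4, 8, 16, 32, 64, 128, 256.
First combine the last two factors: h(k) = Σ_j C(k,j)·g_2(j)·g_3(k−j) for k = 0…8: 1, 6, 32, 152, 648, 2512, 8992, 30144, 95744.
c_8 = Σ_k C(8,k)·g_1(k)·h(8−k) = 1·1·95744 + 8·1·30144 + 28·1·8992 + 56·1·2512 + 70·1·648 + 56·1·152 + 28·1·32 + 8·1·6 + 1·1·1 = 95744 + 241152 + 251776 + 140672 + 45360 + 8512 + 896 + 48 + 1 = 784161.

784161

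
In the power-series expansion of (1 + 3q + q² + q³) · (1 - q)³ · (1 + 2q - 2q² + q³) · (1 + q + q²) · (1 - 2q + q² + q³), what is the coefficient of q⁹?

(1 + 3q + q² + q³) has coefficients 1,3,1,1 for degrees 0…3.
(1 - q)³ has coefficients 1,-3,3,-1,0,0,0,0,0,0 for degrees 0…9.
Multiplying by (1 + 2q - 2q² + q³) gives running coefficients 1,-1,-5,12,-11,5,-1,0,0,0 for degrees 0…9.
Multiplying by (1 + q + q²) gives running coefficients 1,0,-5,6,-4,6,-7,4,-1,0 for degrees 0…9.
Finally multiplying by (1 - 2q + q² + q³), the product of all factors after the first has coefficients 1,-2,-4,17,-21,15,-17,20,-10,-1 for degrees 0…9.
[q⁹] = 1·(-1) + 3·(-10) + 1·20 + 1·(-17) = -28.

-28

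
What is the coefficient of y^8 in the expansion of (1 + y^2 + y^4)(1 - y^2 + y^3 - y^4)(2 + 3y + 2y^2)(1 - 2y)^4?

-75

(1 + y^2 + y^4) has coefficients 1,0,1,0,1 for degrees 0…4.
(1 - y^2 + y^3 - y^4) has coefficients 1,0,-1,1,-1,0,0,0,0 for degrees 0…8.
Multiplying by (2 + 3y + 2y^2) gives running coefficients 2,3,0,-1,-1,-1,-2,0,0 for degrees 0…8.
Finally multiplying by (1 - 2y)^4, the product of all factors after the first has coefficients 2,-13,24,7,-57,31,14,8,-32 for degrees 0…8.
[y^8] = 1·(-32) + 1·14 + 1·(-57) = -75.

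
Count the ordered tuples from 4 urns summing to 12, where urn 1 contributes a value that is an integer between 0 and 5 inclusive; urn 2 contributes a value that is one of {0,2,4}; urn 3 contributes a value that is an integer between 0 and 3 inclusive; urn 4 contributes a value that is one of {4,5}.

18

The generating function for the choices is (1 + z + z² + z³ + z⁴ + z⁵)·(1 + z² + z⁴)·(1 + z + z² + z³)·(z⁴ + z⁵); the count is [z¹²].
(1 + z + z² + z³ + z⁴ + z⁵) has coefficients 1,1,1,1,1,1 for degrees 0…5.
(1 + z² + z⁴) has coefficients 1,0,1,0,1,0,0,0,0,0,0,0,0 for degrees 0…12.
Multiplying by (1 + z + z² + z³) gives running coefficients 1,1,2,2,2,2,1,1,0,0,0,0,0 for degrees 0…12.
Finally multiplying by (z⁴ + z⁵), the product of all factors after the first has coefficients 0,0,0,0,1,2,3,4,4,4,3,2,1 for degrees 0…12.
[z¹²] = 1·1 + 1·2 + 1·3 + 1·4 + 1·4 + 1·4 = 18.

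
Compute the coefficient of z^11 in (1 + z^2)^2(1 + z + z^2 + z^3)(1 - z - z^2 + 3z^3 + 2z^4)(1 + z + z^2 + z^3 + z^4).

(1 + z^2)^2 has coefficients 1,0,2,0,1 for degrees 0…4.
(1 + z + z^2 + z^3) has coefficients 1,1,1,1,0,0,0,0,0,0,0,0 for degrees 0…11.
Multiplying by (1 - z - z^2 + 3z^3 + 2z^4) gives running coefficients 1,0,-1,2,3,4,5,2,0,0,0,0 for degrees 0…11.
Finally multiplying by (1 + z + z^2 + z^3 + z^4), the product of all factors after the first has coefficients 1,1,0,2,5,8,13,16,14,11,7,2 for degrees 0…11.
[z^11] = 1·2 + 2·11 + 1·16 = 40.

40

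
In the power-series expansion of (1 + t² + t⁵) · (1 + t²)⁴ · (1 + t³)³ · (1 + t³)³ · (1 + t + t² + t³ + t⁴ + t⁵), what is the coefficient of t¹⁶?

1358

(1 + t² + t⁵) has coefficients 1,0,1,0,0,1 for degrees 0…5.
(1 + t²)⁴ has coefficients 1,0,4,0,6,0,4,0,1,0,0,0,0,0,0,0,0 for degrees 0…16.
Multiplying by (1 + t³)³ gives running coefficients 1,0,4,3,6,12,7,18,13,13,18,7,12,6,3,4,0 for degrees 0…16.
Multiplying by (1 + t³)³ gives running coefficients 1,0,4,6,6,24,19,36,61,44,90,86,75,120,75,86,90 for degrees 0…16.
Finally multiplying by (1 + t + t² + t³ + t⁴ + t⁵), the product of all factors after the first has coefficients 1,1,5,11,17,41,59,95,152,190,274,336,392,476,490,532,532 for degrees 0…16.
[t¹⁶] = 1·532 + 1·490 + 1·336 = 1358.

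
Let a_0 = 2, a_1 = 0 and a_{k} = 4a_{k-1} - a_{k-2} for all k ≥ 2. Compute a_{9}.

The ordinary generating function has denominator 1 - 4x + x^2.
Iterating the recurrence: a_0,…,a_{9} = 2, 0, -2, -8, -30, -112, -418, -1560, -5822, -21728.

-21728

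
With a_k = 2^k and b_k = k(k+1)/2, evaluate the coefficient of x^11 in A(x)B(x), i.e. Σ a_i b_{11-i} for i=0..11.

8100

Write out a_i and b_{11-i} for i = 0,…,11 and sum the products.
Σ = 1·66 + 2·55 + 4·45 + 8·36 + 16·28 + 32·21 + 64·15 + 128·10 + 256·6 + 512·3 + 1024·1 + 2048·0 = 8100.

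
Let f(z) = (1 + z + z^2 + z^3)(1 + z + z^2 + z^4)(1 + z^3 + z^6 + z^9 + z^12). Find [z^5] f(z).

(1 + z + z^2 + z^3) has coefficients 1,1,1,1 for degrees 0…3.
(1 + z + z^2 + z^4) has coefficients 1,1,1,0,1,0 for degrees 0…5.
Finally multiplying by (1 + z^3 + z^6 + z^9 + z^12), the product of all factors after the first has coefficients 1,1,1,1,2,1 for degrees 0…5.
[z^5] = 1·1 + 1·2 + 1·1 + 1·1 = 5.

5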